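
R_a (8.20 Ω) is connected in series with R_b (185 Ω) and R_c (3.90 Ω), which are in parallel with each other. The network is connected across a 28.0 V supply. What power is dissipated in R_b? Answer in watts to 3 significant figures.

0.428 W

Replace R_b and R_c with their parallel equivalent so the circuit becomes R_a in series with R_p.
R_p = (185×3.90)/(185+3.90) = 3.819 Ω
R_total = 8.20 + 3.819 = 12.02 Ω
I = V / R_total = 28.0 / 12.02 = 2.330 A
Voltage across the parallel pair: V_p = I × R_p = 2.330 × 3.819 = 8.898 V
R_b is across V_p, so use P = V²/R for that branch.
P_R_b = (8.898)² / 185 = 0.4279 W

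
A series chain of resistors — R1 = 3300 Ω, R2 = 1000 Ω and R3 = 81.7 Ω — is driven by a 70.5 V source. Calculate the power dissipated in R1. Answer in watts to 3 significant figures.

0.854 W

In a series string the same current flows through every resistor — find that current, then P = I²R for the one we want.
R_total = 3300 + 1000 + 81.7 = 4382 Ω
I = V / R_total = 70.5 / 4382 = 0.01609 A
P_R1 = I² × R1 = (0.01609)² × 3300 = 0.8543 W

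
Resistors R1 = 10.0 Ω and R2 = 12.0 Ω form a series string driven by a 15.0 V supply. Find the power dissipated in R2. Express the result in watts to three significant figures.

In a series string the same current flows through every resistor — find that current, then P = I²R for the one we want.
R_total = 10.0 + 12.0 = 22.00 Ω
I = V / R_total = 15.0 / 22.00 = 0.6818 A
P_R2 = I² × R2 = (0.6818)² × 12.0 = 5.579 W

5.58 W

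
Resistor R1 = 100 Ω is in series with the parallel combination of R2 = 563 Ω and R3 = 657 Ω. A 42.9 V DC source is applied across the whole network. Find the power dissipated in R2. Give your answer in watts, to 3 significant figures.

Collapse R2‖R3 to a single equivalent, reducing the network to two series elements.
R_p = (563×657)/(563+657) = 303.2 Ω
R_total = 100 + 303.2 = 403.2 Ω
I = V / R_total = 42.9 / 403.2 = 0.1064 A
Voltage across the parallel pair: V_p = I × R_p = 0.1064 × 303.2 = 32.26 V
With V_p across R2, its power is V_p²/R2.
P_R2 = (32.26)² / 563 = 1.848 W

1.85 W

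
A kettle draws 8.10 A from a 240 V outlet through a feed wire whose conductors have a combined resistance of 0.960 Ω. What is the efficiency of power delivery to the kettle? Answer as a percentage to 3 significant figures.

96.8 %

The feed wire carries the full 8.10 A.
P_line = I² R_line = (8.100)² × 0.960 = 62.99 W
P_source = V I = 240 × 8.100 = 1944 W; P_load = 1881 W
η = P_load / P_source = 1881 / 1944 = 0.9676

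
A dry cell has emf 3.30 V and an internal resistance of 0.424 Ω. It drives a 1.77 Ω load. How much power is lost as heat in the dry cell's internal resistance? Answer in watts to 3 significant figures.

0.959 W

r is in series with the load, so it carries the full circuit current — the loss in it is I²r.
I = ε / (r + R) = 3.30 / (0.424 + 1.77) = 1.504 A
P_int = I² r = (1.504)² × 0.424 = 0.9592 W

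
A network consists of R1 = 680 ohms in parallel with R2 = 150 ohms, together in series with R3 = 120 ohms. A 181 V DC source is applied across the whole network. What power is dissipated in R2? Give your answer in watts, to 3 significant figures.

55.9 W

Collapse the R1‖R2 pair into one equivalent R_p; then R_p and R3 form a series string.
R_p = (680×150)/(680+150) = 122.9 Ω
R_total = R_p + 120 = 122.9 + 120 = 242.9 Ω
I = V / R_total = 181 / 242.9 = 0.7452 A
Voltage across the parallel pair: V_p = I × R_p = 0.7452 × 122.9 = 91.58 V
Use P = V²/R for R2 with V = V_p.
P_R2 = (91.58)² / 150 = 55.91 W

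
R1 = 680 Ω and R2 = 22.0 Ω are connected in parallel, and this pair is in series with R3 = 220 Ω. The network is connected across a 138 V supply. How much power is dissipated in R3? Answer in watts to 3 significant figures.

Collapse the R1‖R2 pair into one equivalent R_p; then R_p and R3 form a series string.
R_p = (680×22.0)/(680+22.0) = 21.31 Ω
R_total = R_p + 220 = 21.31 + 220 = 241.3 Ω
I = V / R_total = 138 / 241.3 = 0.5719 A
R3 is the series element, so its power is I²R.
P_R3 = (0.5719)² × 220 = 71.95 W

71.9 W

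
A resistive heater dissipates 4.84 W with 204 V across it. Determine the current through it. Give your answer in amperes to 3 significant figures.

The two known quantities fix the third via I = P / V.
I = 4.84 / 204 = 0.02373 A

0.0237 A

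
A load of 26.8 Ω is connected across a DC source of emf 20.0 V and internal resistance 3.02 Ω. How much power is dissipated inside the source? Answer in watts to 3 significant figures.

r is in series with the load, so it carries the full circuit current — the loss in it is I²r.
I = ε / (r + R) = 20.0 / (3.02 + 26.8) = 0.6707 A
P_int = I² r = (0.6707)² × 3.02 = 1.358 W

1.36 W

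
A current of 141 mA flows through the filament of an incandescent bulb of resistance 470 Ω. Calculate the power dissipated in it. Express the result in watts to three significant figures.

9.34 W

With I and R stated, P = I²R applies in one step.
P = (0.1410 A)² × 470 Ω = 9.344 W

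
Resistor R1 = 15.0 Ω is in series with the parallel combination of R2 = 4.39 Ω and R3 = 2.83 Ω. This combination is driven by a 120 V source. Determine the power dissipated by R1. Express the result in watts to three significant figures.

First combine the parallel branches into one equivalent R_p, then R1 + R_p is a series pair.
R_p = (4.39×2.83)/(4.39+2.83) = 1.721 Ω
R_total = 15.0 + 1.721 = 16.72 Ω
I = V / R_total = 120 / 16.72 = 7.177 A
The full supply current passes through R1: P = I²R.
P_R1 = (7.177)² × 15.0 = 772.6 W

773 W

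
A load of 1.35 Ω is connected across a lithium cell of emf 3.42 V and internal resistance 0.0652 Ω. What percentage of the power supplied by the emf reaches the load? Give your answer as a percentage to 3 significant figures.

η = P_load/(P_load+P_int) = I²R/(I²R+I²r) = R/(R+r) — the I² cancels for series elements.
η = R / (R + r) = 1.35 / (1.35 + 0.0652) = 0.9539

95.4 %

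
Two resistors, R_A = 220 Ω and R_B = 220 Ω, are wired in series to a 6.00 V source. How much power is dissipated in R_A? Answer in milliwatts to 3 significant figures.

40.9 mW

Series elements share the same current, so find I first, then use P = I²R.
R_total = 220 + 220 = 440.0 Ω
I = V / R_total = 6.00 / 440.0 = 0.01364 A
P_R_A = I² × R_A = (0.01364)² × 220 = 0.04091 W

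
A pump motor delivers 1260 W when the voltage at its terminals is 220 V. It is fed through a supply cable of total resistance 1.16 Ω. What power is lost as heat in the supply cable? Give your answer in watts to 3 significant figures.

Line loss is just I²R for the cable — we know both I and R_line directly.
I = P / V = 1260 / 220 = 5.727 A through the supply cable.
P_line = I² R_line = (5.727)² × 1.16 = 38.05 W

38.0 W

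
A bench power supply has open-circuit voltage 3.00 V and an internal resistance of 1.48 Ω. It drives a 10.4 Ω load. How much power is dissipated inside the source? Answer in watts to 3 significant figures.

Internal loss is I²r, with I set by the total series resistance r+R.
I = ε / (r + R) = 3.00 / (1.48 + 10.4) = 0.2525 A
P_int = I² r = (0.2525)² × 1.48 = 0.09438 W

0.0944 W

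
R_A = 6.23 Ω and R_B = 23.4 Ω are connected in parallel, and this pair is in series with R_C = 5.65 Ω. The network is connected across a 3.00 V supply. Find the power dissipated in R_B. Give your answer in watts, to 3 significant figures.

0.0833 W

Reduce the parallel combination to a single R_p; the circuit then becomes R_p in series with the remaining resistor.
R_p = (6.23×23.4)/(6.23+23.4) = 4.920 Ω
R_total = R_p + 5.65 = 4.920 + 5.65 = 10.57 Ω
I = V / R_total = 3.00 / 10.57 = 0.2838 A
Voltage across the parallel pair: V_p = I × R_p = 0.2838 × 4.920 = 1.396 V
R_B sits across V_p; its power is V_p²/R.
P_R_B = (1.396)² / 23.4 = 0.08333 W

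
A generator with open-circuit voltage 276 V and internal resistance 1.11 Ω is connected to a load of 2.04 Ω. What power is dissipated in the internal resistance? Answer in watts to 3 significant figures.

The internal resistance carries the same current as the load; P_int = I²r.
I = ε / (r + R) = 276 / (1.11 + 2.04) = 87.62 A
P_int = I² r = (87.62)² × 1.11 = 8522 W

8520 W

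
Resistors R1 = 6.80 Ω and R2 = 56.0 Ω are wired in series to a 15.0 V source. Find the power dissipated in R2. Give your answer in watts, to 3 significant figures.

Since the resistors are in series they all carry the loop current I = V/R_total; the power in any one is I²R.
R_total = 6.80 + 56.0 = 62.80 Ω
I = V / R_total = 15.0 / 62.80 = 0.2389 A
P_R2 = I² × R2 = (0.2389)² × 56.0 = 3.195 W

3.19 W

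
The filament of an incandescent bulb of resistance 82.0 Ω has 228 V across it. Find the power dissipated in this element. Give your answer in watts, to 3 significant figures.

634 W

With V across and R both known, P = V²/R gives the dissipation directly.
P = (228 V)² / 82.0 Ω = 634.0 W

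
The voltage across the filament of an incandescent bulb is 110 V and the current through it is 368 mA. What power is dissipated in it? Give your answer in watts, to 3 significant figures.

With V and I both given, power follows immediately from P = V I.
P = 110 V × 0.3680 A = 40.48 W

40.5 W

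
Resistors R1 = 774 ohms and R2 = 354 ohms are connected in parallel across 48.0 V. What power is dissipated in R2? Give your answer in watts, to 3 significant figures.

6.51 W

Parallel branches share the same voltage; P = V²/R gives the branch power in one step.
P_R2 = V² / R2 = (48.0)² / 354 Ω = 6.508 W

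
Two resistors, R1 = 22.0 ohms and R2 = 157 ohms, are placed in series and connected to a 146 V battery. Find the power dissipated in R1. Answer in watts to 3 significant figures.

Every series element carries the same I. Get I from the total resistance, then P = I² × R1.
R_total = 22.0 + 157 = 179.0 Ω
I = V / R_total = 146 / 179.0 = 0.8156 A
P_R1 = I² × R1 = (0.8156)² × 22.0 = 14.64 W

14.6 W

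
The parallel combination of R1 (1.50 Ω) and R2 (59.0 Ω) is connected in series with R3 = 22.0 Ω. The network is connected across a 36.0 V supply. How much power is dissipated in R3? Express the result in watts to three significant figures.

Reduce the parallel combination to a single R_p; the circuit then becomes R_p in series with the remaining resistor.
R_p = (1.50×59.0)/(1.50+59.0) = 1.463 Ω
R_total = R_p + 22.0 = 1.463 + 22.0 = 23.46 Ω
I = V / R_total = 36.0 / 23.46 = 1.534 A
R3 is the series element, so its power is I²R.
P_R3 = (1.534)² × 22.0 = 51.79 W

51.8 W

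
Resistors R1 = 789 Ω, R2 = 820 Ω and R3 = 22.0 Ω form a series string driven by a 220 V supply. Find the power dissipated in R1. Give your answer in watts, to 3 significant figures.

14.4 W

The current is common to all series resistors; compute it, then apply P = I²R for the target.
R_total = 789 + 820 + 22.0 = 1631 Ω
I = V / R_total = 220 / 1631 = 0.1349 A
P_R1 = I² × R1 = (0.1349)² × 789 = 14.36 W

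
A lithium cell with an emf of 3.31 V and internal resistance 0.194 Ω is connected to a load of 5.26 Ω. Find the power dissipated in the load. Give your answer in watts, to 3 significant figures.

Load and internal resistance form a series loop — compute the loop current, then the load power via I²R.
I = ε / (r + R) = 3.31 / (0.194 + 5.26) = 0.6069 A
P_load = I² R = (0.6069)² × 5.26 = 1.937 W

1.94 W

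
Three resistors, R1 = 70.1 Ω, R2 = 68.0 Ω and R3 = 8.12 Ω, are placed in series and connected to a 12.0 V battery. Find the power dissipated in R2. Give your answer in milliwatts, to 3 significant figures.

458 mW

Every series element carries the same I. Get I from the total resistance, then P = I² × R2.
R_total = 70.1 + 68.0 + 8.12 = 146.2 Ω
I = V / R_total = 12.0 / 146.2 = 0.08207 A
P_R2 = I² × R2 = (0.08207)² × 68.0 = 0.4580 W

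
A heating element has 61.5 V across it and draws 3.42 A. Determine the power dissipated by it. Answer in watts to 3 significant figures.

210 W

Both the voltage across and the current through the element are known, so P = V I applies directly.
P = 61.5 V × 3.420 A = 210.3 W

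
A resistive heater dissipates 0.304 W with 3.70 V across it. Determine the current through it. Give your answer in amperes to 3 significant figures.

0.0822 A

The two known quantities fix the third via I = P / V.
I = 0.304 / 3.70 = 0.08216 A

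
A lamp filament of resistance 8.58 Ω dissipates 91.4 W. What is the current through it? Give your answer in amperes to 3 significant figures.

3.26 A

Rearranging the power relation for the two known quantities gives I = √(P / R).
I = √(91.4 / 8.58) = 3.264 A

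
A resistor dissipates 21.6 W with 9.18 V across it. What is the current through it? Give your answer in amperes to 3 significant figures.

2.35 A

Rearranging the power relation for the two known quantities gives I = P / V.
I = 21.6 / 9.18 = 2.353 A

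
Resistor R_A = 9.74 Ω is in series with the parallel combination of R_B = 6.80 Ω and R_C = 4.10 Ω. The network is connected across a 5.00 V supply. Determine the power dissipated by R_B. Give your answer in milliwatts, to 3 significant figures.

159 mW

Reduce the parallel pair to R_p first; the network is then a simple series string.
R_p = (6.80×4.10)/(6.80+4.10) = 2.558 Ω
R_total = 9.74 + 2.558 = 12.30 Ω
I = V / R_total = 5.00 / 12.30 = 0.4066 A
Voltage across the parallel pair: V_p = I × R_p = 0.4066 × 2.558 = 1.040 V
R_B sees V_p directly, so P = V_p² / R_B.
P_R_B = (1.040)² / 6.80 = 0.1590 W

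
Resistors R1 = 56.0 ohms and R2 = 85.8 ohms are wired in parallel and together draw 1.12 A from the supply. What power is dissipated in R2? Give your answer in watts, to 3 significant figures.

We need the common branch voltage; get it from I_total × R_eq, then P = V²/R for the branch.
1/R_eq = 1/56.0 + 1/85.8 ⇒ R_eq = 33.88 Ω
V = I_total × R_eq = 1.120 × 33.88 = 37.95 V
P_R2 = V² / R2 = (37.95)² / 85.8 = 16.79 W

16.8 W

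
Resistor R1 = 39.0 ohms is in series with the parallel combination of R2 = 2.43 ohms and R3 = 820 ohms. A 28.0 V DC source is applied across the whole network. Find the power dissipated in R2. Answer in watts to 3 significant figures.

1.10 W

Reduce the parallel pair to R_p first; the network is then a simple series string.
R_p = (2.43×820)/(2.43+820) = 2.423 Ω
R_total = 39.0 + 2.423 = 41.42 Ω
I = V / R_total = 28.0 / 41.42 = 0.6760 A
Voltage across the parallel pair: V_p = I × R_p = 0.6760 × 2.423 = 1.638 V
R2 is across V_p, so use P = V²/R for that branch.
P_R2 = (1.638)² / 2.43 = 1.104 W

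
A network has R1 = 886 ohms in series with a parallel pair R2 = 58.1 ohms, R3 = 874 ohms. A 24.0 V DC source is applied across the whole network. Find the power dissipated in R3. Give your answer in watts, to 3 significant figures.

Collapse R2‖R3 to a single equivalent, reducing the network to two series elements.
R_p = (58.1×874)/(58.1+874) = 54.48 Ω
R_total = 886 + 54.48 = 940.5 Ω
I = V / R_total = 24.0 / 940.5 = 0.02552 A
Voltage across the parallel pair: V_p = I × R_p = 0.02552 × 54.48 = 1.390 V
With V_p across R3, its power is V_p²/R3.
P_R3 = (1.390)² / 874 = 0.002211 W

0.00221 W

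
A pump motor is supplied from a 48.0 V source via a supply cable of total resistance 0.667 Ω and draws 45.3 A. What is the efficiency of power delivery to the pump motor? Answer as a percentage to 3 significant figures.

The supply cable carries the full 45.3 A.
P_line = I² R_line = (45.30)² × 0.667 = 1369 W
P_source = V I = 48.0 × 45.30 = 2174 W; P_load = 805.7 W
η = P_load / P_source = 805.7 / 2174 = 0.3705

37.1 %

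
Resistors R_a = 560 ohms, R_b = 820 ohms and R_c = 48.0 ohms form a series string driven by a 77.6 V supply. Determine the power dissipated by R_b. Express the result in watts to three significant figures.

2.42 W

Every series element carries the same I. Get I from the total resistance, then P = I² × R_b.
R_total = 560 + 820 + 48.0 = 1428 Ω
I = V / R_total = 77.6 / 1428 = 0.05434 A
P_R_b = I² × R_b = (0.05434)² × 820 = 2.421 W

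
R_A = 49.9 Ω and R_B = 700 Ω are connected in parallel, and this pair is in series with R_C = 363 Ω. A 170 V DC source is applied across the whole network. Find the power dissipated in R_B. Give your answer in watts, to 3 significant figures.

First find R_p for the parallel pair, then treat R_p + R_C as a series loop.
R_p = (49.9×700)/(49.9+700) = 46.58 Ω
R_total = R_p + 363 = 46.58 + 363 = 409.6 Ω
I = V / R_total = 170 / 409.6 = 0.4151 A
Voltage across the parallel pair: V_p = I × R_p = 0.4151 × 46.58 = 19.33 V
R_B has V_p across it, so P = V_p²/R_B.
P_R_B = (19.33)² / 700 = 0.5340 W

0.534 W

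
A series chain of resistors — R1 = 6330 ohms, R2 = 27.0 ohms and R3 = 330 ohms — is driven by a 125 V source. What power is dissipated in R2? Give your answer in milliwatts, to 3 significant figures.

9.43 mW

The current is common to all series resistors; compute it, then apply P = I²R for the target.
R_total = 6330 + 27.0 + 330 = 6687 Ω
I = V / R_total = 125 / 6687 = 0.01869 A
P_R2 = I² × R2 = (0.01869)² × 27.0 = 0.009435 W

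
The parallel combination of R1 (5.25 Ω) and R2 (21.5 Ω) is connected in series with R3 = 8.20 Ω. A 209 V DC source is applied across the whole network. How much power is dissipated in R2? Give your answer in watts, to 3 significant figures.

235 W

Reduce the parallel combination to a single R_p; the circuit then becomes R_p in series with the remaining resistor.
R_p = (5.25×21.5)/(5.25+21.5) = 4.220 Ω
R_total = R_p + 8.20 = 4.220 + 8.20 = 12.42 Ω
I = V / R_total = 209 / 12.42 = 16.83 A
Voltage across the parallel pair: V_p = I × R_p = 16.83 × 4.220 = 71.01 V
R2 has V_p across it, so P = V_p²/R2.
P_R2 = (71.01)² / 21.5 = 234.5 W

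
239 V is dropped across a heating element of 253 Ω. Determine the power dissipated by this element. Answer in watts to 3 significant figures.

226 W

V and R are stated; P = V²/R avoids computing the current.
P = (239 V)² / 253 Ω = 225.8 W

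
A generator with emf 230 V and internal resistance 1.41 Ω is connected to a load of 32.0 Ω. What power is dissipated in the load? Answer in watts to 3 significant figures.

Load and internal resistance form a series loop — compute the loop current, then the load power via I²R.
I = ε / (r + R) = 230 / (1.41 + 32.0) = 6.884 A
P_load = I² R = (6.884)² × 32.0 = 1517 W

1520 W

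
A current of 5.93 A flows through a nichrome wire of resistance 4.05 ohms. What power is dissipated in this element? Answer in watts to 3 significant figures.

142 W

Knowing I and R, the power is just I²R — no need to find V first.
P = (5.930 A)² × 4.05 Ω = 142.4 W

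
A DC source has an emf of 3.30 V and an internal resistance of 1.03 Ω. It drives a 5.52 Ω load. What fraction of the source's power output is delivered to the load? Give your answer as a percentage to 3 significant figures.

The source delivers εI, of which I²R reaches the load and I²r is lost; since I is common, η = R/(R+r).
η = R / (R + r) = 5.52 / (5.52 + 1.03) = 0.8427

84.3 %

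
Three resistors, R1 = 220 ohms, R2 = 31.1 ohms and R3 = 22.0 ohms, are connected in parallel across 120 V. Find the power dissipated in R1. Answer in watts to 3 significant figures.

65.5 W

Each parallel branch sees the full supply voltage, so P = V²/R applies directly to the target branch.
P_R1 = V² / R1 = (120)² / 220 Ω = 65.45 W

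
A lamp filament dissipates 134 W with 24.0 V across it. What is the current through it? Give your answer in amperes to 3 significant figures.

The two known quantities fix the third via I = P / V.
I = 134 / 24.0 = 5.583 A

5.58 A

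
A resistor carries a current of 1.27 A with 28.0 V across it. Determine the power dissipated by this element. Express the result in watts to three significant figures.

V and I are known directly — P = V I, no intermediate step needed.
P = 28.0 V × 1.270 A = 35.56 W

35.6 W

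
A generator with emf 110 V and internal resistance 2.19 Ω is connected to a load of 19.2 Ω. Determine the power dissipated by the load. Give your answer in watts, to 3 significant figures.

508 W

With r and R in series, I = ε/(r+R); the load dissipates I²R.
I = ε / (r + R) = 110 / (2.19 + 19.2) = 5.143 A
P_load = I² R = (5.143)² × 19.2 = 507.8 W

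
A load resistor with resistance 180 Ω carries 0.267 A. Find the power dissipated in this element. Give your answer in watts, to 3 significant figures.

12.8 W

Knowing I and R, the power is just I²R — no need to find V first.
P = (0.2670 A)² × 180 Ω = 12.83 W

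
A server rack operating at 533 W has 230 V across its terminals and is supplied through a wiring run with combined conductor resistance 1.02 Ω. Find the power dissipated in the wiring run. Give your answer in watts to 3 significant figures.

5.48 W

The wiring run is a series resistance carrying the load current; its dissipation is I²R_line.
I = P / V = 533 / 230 = 2.317 A through the wiring run.
P_line = I² R_line = (2.317)² × 1.02 = 5.478 W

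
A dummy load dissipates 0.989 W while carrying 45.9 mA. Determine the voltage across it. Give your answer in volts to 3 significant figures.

21.5 V

Inverting the appropriate power form: V = P / I.
V = 0.989 / 0.04590 = 21.55 V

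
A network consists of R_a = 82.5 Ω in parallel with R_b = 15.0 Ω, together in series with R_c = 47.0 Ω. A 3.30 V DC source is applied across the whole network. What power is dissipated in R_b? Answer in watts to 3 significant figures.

Reduce the parallel combination to a single R_p; the circuit then becomes R_p in series with the remaining resistor.
R_p = (82.5×15.0)/(82.5+15.0) = 12.69 Ω
R_total = R_p + 47.0 = 12.69 + 47.0 = 59.69 Ω
I = V / R_total = 3.30 / 59.69 = 0.05528 A
Voltage across the parallel pair: V_p = I × R_p = 0.05528 × 12.69 = 0.7017 V
R_b sits across V_p; its power is V_p²/R.
P_R_b = (0.7017)² / 15.0 = 0.03282 W

0.0328 W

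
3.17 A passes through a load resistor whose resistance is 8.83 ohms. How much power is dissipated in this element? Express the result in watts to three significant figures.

88.7 W

Current and resistance are given, so P = I²R is the direct form.
P = (3.170 A)² × 8.83 Ω = 88.73 W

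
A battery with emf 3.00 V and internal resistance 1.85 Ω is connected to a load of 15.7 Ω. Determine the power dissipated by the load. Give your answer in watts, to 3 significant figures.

0.459 W

Find the circuit current first, then P = I²R for the load (series elements share I).
I = ε / (r + R) = 3.00 / (1.85 + 15.7) = 0.1709 A
P_load = I² R = (0.1709)² × 15.7 = 0.4588 W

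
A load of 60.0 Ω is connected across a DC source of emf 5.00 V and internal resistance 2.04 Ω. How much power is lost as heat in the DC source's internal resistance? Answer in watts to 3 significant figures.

Internal loss is I²r, with I set by the total series resistance r+R.
I = ε / (r + R) = 5.00 / (2.04 + 60.0) = 0.08059 A
P_int = I² r = (0.08059)² × 2.04 = 0.01325 W

0.0133 W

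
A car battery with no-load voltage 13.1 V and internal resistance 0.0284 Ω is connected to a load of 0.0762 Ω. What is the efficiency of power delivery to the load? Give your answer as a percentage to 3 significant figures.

Both r and R carry the same current, so the power split is just the resistance split: η = R/(R+r).
η = R / (R + r) = 0.0762 / (0.0762 + 0.0284) = 0.7285

72.8 %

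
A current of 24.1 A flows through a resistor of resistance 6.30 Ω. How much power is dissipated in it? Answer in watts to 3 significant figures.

3660 W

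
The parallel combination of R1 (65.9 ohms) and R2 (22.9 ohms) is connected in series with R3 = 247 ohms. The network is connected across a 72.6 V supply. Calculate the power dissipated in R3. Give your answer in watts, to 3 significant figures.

18.7 W

Combine R1 and R2 into their parallel equivalent first, reducing the network to two series resistors.
R_p = (65.9×22.9)/(65.9+22.9) = 16.99 Ω
R_total = R_p + 247 = 16.99 + 247 = 264.0 Ω
I = V / R_total = 72.6 / 264.0 = 0.2750 A
R3 is the series element, so its power is I²R.
P_R3 = (0.2750)² × 247 = 18.68 W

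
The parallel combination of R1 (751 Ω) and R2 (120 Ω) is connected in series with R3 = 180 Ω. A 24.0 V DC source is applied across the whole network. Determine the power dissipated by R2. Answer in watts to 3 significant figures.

First find R_p for the parallel pair, then treat R_p + R3 as a series loop.
R_p = (751×120)/(751+120) = 103.5 Ω
R_total = R_p + 180 = 103.5 + 180 = 283.5 Ω
I = V / R_total = 24.0 / 283.5 = 0.08467 A
Voltage across the parallel pair: V_p = I × R_p = 0.08467 × 103.5 = 8.760 V
R2 has V_p across it, so P = V_p²/R2.
P_R2 = (8.760)² / 120 = 0.6395 W

0.640 W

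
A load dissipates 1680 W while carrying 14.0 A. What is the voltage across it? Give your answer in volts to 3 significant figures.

120 V

The two known quantities fix the third via V = P / I.
V = 1680 / 14.00 = 120.0 V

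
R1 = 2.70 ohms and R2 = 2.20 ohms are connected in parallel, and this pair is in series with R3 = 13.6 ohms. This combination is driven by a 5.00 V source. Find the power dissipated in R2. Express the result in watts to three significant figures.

0.0761 W

First find R_p for the parallel pair, then treat R_p + R3 as a series loop.
R_p = (2.70×2.20)/(2.70+2.20) = 1.212 Ω
R_total = R_p + 13.6 = 1.212 + 13.6 = 14.81 Ω
I = V / R_total = 5.00 / 14.81 = 0.3376 A
Voltage across the parallel pair: V_p = I × R_p = 0.3376 × 1.212 = 0.4092 V
R2 has V_p across it, so P = V_p²/R2.
P_R2 = (0.4092)² / 2.20 = 0.07611 W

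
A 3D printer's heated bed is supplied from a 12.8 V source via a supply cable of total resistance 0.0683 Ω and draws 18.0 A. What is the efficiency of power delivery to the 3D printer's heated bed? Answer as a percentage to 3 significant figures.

The supply cable carries the full 18.0 A.
P_line = I² R_line = (18.00)² × 0.0683 = 22.13 W
P_source = V I = 12.8 × 18.00 = 230.4 W; P_load = 208.3 W
η = P_load / P_source = 208.3 / 230.4 = 0.9040

90.4 %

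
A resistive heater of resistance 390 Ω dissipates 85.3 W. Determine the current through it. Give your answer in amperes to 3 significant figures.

0.468 A

Rearranging the power relation for the two known quantities gives I = √(P / R).
I = √(85.3 / 390) = 0.4677 A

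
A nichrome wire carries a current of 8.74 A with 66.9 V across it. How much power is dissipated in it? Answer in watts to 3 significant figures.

V and I are known directly — P = V I, no intermediate step needed.
P = 66.9 V × 8.740 A = 584.7 W

585 W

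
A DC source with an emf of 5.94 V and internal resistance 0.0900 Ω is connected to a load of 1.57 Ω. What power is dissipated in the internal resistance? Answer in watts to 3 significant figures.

The source's internal resistance is just another series element carrying I; its dissipation is I²r.
I = ε / (r + R) = 5.94 / (0.0900 + 1.57) = 3.578 A
P_int = I² r = (3.578)² × 0.0900 = 1.152 W

1.15 W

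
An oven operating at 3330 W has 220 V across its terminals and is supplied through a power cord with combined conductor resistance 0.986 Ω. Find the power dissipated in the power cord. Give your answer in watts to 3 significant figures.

The power cord is a series resistance carrying the load current; its dissipation is I²R_line.
I = P / V = 3330 / 220 = 15.14 A through the power cord.
P_line = I² R_line = (15.14)² × 0.986 = 225.9 W

226 W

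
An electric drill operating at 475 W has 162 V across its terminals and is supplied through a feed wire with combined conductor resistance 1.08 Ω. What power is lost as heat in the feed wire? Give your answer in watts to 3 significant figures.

9.28 W

The feed wire and load are in series, so the same current flows in both; the loss is I²R_line.
I = P / V = 475 / 162 = 2.932 A through the feed wire.
P_line = I² R_line = (2.932)² × 1.08 = 9.285 W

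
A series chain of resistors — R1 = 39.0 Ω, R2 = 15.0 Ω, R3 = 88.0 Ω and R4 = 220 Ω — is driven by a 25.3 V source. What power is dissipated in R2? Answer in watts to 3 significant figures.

Every series element carries the same I. Get I from the total resistance, then P = I² × R2.
R_total = 39.0 + 15.0 + 88.0 + 220 = 362.0 Ω
I = V / R_total = 25.3 / 362.0 = 0.06989 A
P_R2 = I² × R2 = (0.06989)² × 15.0 = 0.07327 W

0.0733 W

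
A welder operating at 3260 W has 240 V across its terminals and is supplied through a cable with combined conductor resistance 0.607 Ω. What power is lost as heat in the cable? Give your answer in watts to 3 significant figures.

Line loss is just I²R for the cable — we know both I and R_line directly.
I = P / V = 3260 / 240 = 13.58 A through the cable.
P_line = I² R_line = (13.58)² × 0.607 = 112.0 W

112 W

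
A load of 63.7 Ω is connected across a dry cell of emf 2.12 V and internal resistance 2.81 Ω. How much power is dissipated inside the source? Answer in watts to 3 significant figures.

Internal loss is I²r, with I set by the total series resistance r+R.
I = ε / (r + R) = 2.12 / (2.81 + 63.7) = 0.03187 A
P_int = I² r = (0.03187)² × 2.81 = 0.002855 W

0.00285 W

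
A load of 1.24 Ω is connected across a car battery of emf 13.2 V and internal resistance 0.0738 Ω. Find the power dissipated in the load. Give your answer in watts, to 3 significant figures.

With r and R in series, I = ε/(r+R); the load dissipates I²R.
I = ε / (r + R) = 13.2 / (0.0738 + 1.24) = 10.05 A
P_load = I² R = (10.05)² × 1.24 = 125.2 W

125 W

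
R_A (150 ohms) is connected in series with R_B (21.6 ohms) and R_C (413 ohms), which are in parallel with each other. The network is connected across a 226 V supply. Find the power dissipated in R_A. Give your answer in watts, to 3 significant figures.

263 W

First combine the parallel branches into one equivalent R_p, then R_A + R_p is a series pair.
R_p = (21.6×413)/(21.6+413) = 20.53 Ω
R_total = 150 + 20.53 = 170.5 Ω
I = V / R_total = 226 / 170.5 = 1.325 A
All the current flows through R_A; use P = I²R.
P_R_A = (1.325)² × 150 = 263.5 W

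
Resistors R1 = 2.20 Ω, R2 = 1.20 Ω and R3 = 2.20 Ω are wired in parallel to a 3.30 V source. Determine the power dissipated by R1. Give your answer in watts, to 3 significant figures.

4.95 W

Every branch has 3.30 V across it, so for R1 the power is simply V²/R.
P_R1 = V² / R1 = (3.30)² / 2.20 Ω = 4.950 W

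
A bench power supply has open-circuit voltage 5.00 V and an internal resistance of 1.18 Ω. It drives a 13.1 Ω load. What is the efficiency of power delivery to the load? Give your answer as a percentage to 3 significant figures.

91.7 %

η = P_load/(P_load+P_int) = I²R/(I²R+I²r) = R/(R+r) — the I² cancels for series elements.
η = R / (R + r) = 13.1 / (13.1 + 1.18) = 0.9174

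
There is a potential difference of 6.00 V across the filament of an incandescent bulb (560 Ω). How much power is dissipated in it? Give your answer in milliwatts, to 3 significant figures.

We know the drop across the element and its resistance — P = V²/R, one step.
P = (6.00 V)² / 560 Ω = 0.06429 W

64.3 mW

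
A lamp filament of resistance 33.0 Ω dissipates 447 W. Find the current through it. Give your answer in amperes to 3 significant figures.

3.68 A

The two known quantities fix the third via I = √(P / R).
I = √(447 / 33.0) = 3.680 A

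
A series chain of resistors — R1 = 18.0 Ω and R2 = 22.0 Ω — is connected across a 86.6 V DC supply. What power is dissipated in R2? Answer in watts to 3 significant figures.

In a series string the same current flows through every resistor — find that current, then P = I²R for the one we want.
R_total = 18.0 + 22.0 = 40.00 Ω
I = V / R_total = 86.6 / 40.00 = 2.165 A
P_R2 = I² × R2 = (2.165)² × 22.0 = 103.1 W

103 W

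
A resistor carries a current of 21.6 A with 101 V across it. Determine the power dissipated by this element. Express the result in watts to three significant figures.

Since both terminal voltage and current are stated, P = V I gives the power in one step.
P = 101 V × 21.60 A = 2182 W

2180 W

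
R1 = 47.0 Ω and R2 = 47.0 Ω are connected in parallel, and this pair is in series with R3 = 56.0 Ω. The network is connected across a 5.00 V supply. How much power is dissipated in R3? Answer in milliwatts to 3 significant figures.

222 mW

First find R_p for the parallel pair, then treat R_p + R3 as a series loop.
R_p = (47.0×47.0)/(47.0+47.0) = 23.50 Ω
R_total = R_p + 56.0 = 23.50 + 56.0 = 79.50 Ω
I = V / R_total = 5.00 / 79.50 = 0.06289 A
R3 is the series element, so its power is I²R.
P_R3 = (0.06289)² × 56.0 = 0.2215 W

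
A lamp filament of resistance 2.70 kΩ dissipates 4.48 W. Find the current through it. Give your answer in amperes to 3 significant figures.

0.0407 A

From P = V I = I²R = V²/R, with the two given quantities we get I = √(P / R).
I = √(4.48 / 2700) = 0.04073 A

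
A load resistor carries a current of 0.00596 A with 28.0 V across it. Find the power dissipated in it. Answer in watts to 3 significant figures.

Since both terminal voltage and current are stated, P = V I gives the power in one step.
P = 28.0 V × 0.005960 A = 0.1669 W

0.167 W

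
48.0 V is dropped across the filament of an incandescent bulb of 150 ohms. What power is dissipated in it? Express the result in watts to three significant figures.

Voltage and resistance are given, so P = V²/R is the one-step route.
P = (48.0 V)² / 150 Ω = 15.36 W

15.4 W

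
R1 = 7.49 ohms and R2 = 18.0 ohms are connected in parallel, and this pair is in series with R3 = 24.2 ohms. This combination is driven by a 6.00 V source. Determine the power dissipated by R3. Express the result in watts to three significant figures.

1.00 W

Reduce the parallel combination to a single R_p; the circuit then becomes R_p in series with the remaining resistor.
R_p = (7.49×18.0)/(7.49+18.0) = 5.289 Ω
R_total = R_p + 24.2 = 5.289 + 24.2 = 29.49 Ω
I = V / R_total = 6.00 / 29.49 = 0.2035 A
All the supply current flows through R3; use P = I²R3.
P_R3 = (0.2035)² × 24.2 = 1.002 W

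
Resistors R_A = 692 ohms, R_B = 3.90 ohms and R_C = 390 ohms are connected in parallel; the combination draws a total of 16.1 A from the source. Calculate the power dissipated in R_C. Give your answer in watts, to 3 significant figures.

The branches share the same voltage, but only the total current is given — find V from the equivalent resistance first.
1/R_eq = 1/692 + 1/3.90 + 1/390 ⇒ R_eq = 3.840 Ω
V = I_total × R_eq = 16.10 × 3.840 = 61.82 V
P_R_C = V² / R_C = (61.82)² / 390 = 9.800 W

9.80 W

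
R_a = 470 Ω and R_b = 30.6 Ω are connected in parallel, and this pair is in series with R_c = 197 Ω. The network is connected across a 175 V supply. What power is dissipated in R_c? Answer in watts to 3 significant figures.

First find R_p for the parallel pair, then treat R_p + R_c as a series loop.
R_p = (470×30.6)/(470+30.6) = 28.73 Ω
R_total = R_p + 197 = 28.73 + 197 = 225.7 Ω
I = V / R_total = 175 / 225.7 = 0.7753 A
R_c is the series element, so its power is I²R.
P_R_c = (0.7753)² × 197 = 118.4 W

118 W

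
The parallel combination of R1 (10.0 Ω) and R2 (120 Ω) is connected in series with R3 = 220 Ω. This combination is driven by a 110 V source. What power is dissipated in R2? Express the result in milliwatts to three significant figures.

Collapse the R1‖R2 pair into one equivalent R_p; then R_p and R3 form a series string.
R_p = (10.0×120)/(10.0+120) = 9.231 Ω
R_total = R_p + 220 = 9.231 + 220 = 229.2 Ω
I = V / R_total = 110 / 229.2 = 0.4799 A
Voltage across the parallel pair: V_p = I × R_p = 0.4799 × 9.231 = 4.430 V
R2 has V_p across it, so P = V_p²/R2.
P_R2 = (4.430)² / 120 = 0.1635 W

164 mW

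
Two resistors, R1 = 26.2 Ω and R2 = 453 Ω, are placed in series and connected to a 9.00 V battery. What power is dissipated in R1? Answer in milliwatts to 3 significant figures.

9.24 mW

In a series string the same current flows through every resistor — find that current, then P = I²R for the one we want.
R_total = 26.2 + 453 = 479.2 Ω
I = V / R_total = 9.00 / 479.2 = 0.01878 A
P_R1 = I² × R1 = (0.01878)² × 26.2 = 0.009242 W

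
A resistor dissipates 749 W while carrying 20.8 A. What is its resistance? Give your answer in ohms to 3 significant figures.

1.73 Ω

From P = V I = I²R = V²/R, with the two given quantities we get R = P / I².
R = 749 / (20.80)² = 1.731 Ω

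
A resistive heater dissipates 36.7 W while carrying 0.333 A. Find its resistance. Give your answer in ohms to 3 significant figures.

Inverting the appropriate power form: R = P / I².
R = 36.7 / (0.3330)² = 331.0 Ω

331 Ω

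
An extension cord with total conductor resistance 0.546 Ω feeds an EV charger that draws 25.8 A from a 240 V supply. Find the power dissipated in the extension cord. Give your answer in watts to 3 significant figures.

The extension cord is a series resistance carrying the load current; its dissipation is I²R_line.
The extension cord carries the full 25.8 A.
P_line = I² R_line = (25.80)² × 0.546 = 363.4 W

363 W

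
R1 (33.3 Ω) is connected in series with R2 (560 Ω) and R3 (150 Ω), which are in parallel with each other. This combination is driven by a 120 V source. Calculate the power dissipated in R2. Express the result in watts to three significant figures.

First combine the parallel branches into one equivalent R_p, then R1 + R_p is a series pair.
R_p = (560×150)/(560+150) = 118.3 Ω
R_total = 33.3 + 118.3 = 151.6 Ω
I = V / R_total = 120 / 151.6 = 0.7915 A
Voltage across the parallel pair: V_p = I × R_p = 0.7915 × 118.3 = 93.64 V
R2 is across V_p, so use P = V²/R for that branch.
P_R2 = (93.64)² / 560 = 15.66 W

15.7 W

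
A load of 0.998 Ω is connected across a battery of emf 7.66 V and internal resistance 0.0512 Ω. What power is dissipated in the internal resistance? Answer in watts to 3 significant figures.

2.73 W

The source's internal resistance is just another series element carrying I; its dissipation is I²r.
I = ε / (r + R) = 7.66 / (0.0512 + 0.998) = 7.301 A
P_int = I² r = (7.301)² × 0.0512 = 2.729 W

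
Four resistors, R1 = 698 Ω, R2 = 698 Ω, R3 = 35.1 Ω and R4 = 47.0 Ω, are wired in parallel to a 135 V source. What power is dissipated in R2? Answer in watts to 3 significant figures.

26.1 W

Every branch has 135 V across it, so for R2 the power is simply V²/R.
P_R2 = V² / R2 = (135)² / 698 Ω = 26.11 W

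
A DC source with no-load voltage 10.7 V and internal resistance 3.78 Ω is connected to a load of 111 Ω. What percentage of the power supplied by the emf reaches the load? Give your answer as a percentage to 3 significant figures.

The source delivers εI, of which I²R reaches the load and I²r is lost; since I is common, η = R/(R+r).
η = R / (R + r) = 111 / (111 + 3.78) = 0.9671

96.7 %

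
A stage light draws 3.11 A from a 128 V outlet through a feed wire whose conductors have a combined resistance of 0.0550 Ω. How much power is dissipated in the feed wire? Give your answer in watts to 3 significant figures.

0.532 W

Only the current and the line resistance are needed for the I²R loss.
The feed wire carries the full 3.11 A.
P_line = I² R_line = (3.110)² × 0.0550 = 0.5320 W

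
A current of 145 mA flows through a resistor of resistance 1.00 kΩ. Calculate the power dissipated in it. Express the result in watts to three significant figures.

The current through and the resistance of the element are both given; use P = I²R.
P = (0.1450 A)² × 1000 Ω = 21.02 W

21.0 W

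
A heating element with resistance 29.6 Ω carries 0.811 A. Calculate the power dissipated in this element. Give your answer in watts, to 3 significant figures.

19.5 W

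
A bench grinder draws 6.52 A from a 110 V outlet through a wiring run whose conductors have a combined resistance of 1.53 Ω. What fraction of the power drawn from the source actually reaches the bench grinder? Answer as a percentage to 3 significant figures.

The wiring run carries the full 6.52 A.
P_line = I² R_line = (6.520)² × 1.53 = 65.04 W
P_source = V I = 110 × 6.520 = 717.2 W; P_load = 652.2 W
η = P_load / P_source = 652.2 / 717.2 = 0.9093

90.9 %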